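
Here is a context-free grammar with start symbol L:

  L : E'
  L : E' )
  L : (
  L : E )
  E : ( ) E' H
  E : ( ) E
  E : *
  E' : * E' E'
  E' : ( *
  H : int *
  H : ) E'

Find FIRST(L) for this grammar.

From L : E': add FIRST(E') = { (, * }.
From L : E' ): add FIRST(E') = { (, * }.
L : ( contributes {(}.
From L : E ): add FIRST(E) = { (, * }.
Union: FIRST(L) = { (, * }.

{ (, * }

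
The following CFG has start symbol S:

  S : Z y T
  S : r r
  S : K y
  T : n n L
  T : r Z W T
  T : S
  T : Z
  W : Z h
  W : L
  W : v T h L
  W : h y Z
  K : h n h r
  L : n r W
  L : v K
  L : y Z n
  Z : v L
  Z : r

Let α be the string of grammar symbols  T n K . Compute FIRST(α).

Add FIRST(T) = { h, n, r, v }; T is not nullable, stop.

{ h, n, r, v }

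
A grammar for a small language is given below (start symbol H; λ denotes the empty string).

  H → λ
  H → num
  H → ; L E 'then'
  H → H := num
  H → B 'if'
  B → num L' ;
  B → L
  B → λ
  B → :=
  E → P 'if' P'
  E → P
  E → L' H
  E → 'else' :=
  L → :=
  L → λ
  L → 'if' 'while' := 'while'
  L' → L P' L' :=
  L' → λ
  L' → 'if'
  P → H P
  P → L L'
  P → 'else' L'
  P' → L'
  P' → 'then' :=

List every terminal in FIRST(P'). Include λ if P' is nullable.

{ 'if', 'then', :=, λ }

From P' → L': add FIRST(L') = { 'if', 'then', :=, λ } (including λ since L' is nullable).
P' → 'then' := contributes {'then'}.
Union: FIRST(P') = { 'if', 'then', :=, λ }.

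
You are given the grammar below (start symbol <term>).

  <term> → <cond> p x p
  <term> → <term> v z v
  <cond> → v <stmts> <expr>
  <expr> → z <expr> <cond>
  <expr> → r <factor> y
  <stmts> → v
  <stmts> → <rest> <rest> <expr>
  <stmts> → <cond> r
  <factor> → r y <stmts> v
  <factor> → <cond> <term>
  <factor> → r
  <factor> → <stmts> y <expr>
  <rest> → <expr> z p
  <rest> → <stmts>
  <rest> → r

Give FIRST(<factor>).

{ r, v, z }

<factor> → r y <stmts> v contributes {r}.
From <factor> → <cond> <term>: add FIRST(<cond>) = { v }.
<factor> → r contributes {r}.
From <factor> → <stmts> y <expr>: add FIRST(<stmts>) = { r, v, z }.
Union: FIRST(<factor>) = { r, v, z }.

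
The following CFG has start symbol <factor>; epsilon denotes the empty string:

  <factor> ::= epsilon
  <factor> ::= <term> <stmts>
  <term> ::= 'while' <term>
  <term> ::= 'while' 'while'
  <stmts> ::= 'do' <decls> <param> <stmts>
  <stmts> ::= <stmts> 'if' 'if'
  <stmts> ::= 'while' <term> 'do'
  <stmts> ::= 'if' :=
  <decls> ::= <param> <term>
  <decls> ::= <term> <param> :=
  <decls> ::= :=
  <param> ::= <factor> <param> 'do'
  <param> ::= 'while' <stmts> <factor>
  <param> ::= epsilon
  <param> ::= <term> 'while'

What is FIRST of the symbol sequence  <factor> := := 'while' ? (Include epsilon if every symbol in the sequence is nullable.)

Add FIRST(<factor>)\{epsilon} = { 'while' }; <factor> is nullable, continue.
:= is a terminal; add {:=} and stop.

{ 'while', := }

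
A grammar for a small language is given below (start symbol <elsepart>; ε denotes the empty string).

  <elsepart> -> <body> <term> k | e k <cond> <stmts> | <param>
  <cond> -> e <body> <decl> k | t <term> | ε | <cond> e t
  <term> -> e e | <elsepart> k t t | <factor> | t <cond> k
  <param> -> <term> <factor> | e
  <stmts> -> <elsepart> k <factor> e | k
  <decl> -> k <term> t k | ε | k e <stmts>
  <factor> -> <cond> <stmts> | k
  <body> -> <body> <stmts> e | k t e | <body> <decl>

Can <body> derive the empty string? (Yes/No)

Nullable nonterminals: <cond>, <decl>.
No production of <body> has an RHS whose symbols are all nullable, so <body> is not nullable.

No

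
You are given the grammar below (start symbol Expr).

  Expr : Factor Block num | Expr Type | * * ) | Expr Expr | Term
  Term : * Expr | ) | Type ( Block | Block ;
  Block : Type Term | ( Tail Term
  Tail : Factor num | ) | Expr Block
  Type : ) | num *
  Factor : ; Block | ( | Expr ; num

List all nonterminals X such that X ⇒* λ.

No nonterminal has an empty production or an RHS whose symbols are all nullable.

{ } (none)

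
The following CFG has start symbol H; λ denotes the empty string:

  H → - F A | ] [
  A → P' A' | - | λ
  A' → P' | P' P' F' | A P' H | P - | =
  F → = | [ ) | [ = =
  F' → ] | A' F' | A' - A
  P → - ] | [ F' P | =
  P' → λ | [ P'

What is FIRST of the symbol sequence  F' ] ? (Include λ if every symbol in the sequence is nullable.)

{ -, =, [, ] }

Add FIRST(F') = { -, =, [, ] }; F' is not nullable, stop.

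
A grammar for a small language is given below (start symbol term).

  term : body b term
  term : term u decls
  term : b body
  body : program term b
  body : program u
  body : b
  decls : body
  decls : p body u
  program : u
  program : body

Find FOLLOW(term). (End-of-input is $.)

{ $, b, u }

term is the start symbol, so $ ∈ FOLLOW(term).
In term : body b term: term is at the end, add FOLLOW(term) = { $, b, u }.
In term : term u decls: add FIRST(u decls) = { u }.
In body : program term b: add FIRST(b) = { b }.
Union: FOLLOW(term) = { $, b, u }.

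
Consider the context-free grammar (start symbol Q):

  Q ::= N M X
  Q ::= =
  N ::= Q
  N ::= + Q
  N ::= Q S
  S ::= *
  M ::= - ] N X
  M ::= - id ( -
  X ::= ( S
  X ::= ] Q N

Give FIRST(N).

{ +, = }

From N ::= Q: add FIRST(Q) = { +, = }.
N ::= + Q contributes {+}.
From N ::= Q S: add FIRST(Q) = { +, = }.
Union: FIRST(N) = { +, = }.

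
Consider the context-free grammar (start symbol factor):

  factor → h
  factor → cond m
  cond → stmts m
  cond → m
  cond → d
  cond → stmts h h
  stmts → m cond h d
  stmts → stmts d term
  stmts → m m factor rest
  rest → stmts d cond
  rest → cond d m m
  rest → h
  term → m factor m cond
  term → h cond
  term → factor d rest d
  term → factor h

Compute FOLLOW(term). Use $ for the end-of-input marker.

In stmts → stmts d term: term is at the end, add FOLLOW(stmts) = { d, h, m }.
Union: FOLLOW(term) = { d, h, m }.

{ d, h, m }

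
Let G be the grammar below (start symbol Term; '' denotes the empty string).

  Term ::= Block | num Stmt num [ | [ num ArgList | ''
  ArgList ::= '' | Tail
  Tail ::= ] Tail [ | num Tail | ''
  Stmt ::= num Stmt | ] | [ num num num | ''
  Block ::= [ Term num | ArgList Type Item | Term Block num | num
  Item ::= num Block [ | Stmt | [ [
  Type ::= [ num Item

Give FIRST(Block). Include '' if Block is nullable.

{ [, ], num }

Block ::= [ Term num contributes {[}.
From Block ::= ArgList Type Item: ArgList nullable, take FIRST(ArgList) ∪ FIRST(Type) = { [, ], num }.
From Block ::= Term Block num: Term nullable, take FIRST(Term) ∪ FIRST(Block) = { [, ], num }.
Block ::= num contributes {num}.
Union: FIRST(Block) = { [, ], num }.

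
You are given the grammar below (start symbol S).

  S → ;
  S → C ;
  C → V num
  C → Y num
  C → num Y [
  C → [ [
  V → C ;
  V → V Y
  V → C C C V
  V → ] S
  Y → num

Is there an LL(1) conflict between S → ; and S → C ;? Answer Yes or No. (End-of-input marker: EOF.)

FIRST(;) = { ; } and FIRST(C ;) = { [, ], num }.
The FIRST sets are disjoint and neither alternative is nullable — no conflict.

No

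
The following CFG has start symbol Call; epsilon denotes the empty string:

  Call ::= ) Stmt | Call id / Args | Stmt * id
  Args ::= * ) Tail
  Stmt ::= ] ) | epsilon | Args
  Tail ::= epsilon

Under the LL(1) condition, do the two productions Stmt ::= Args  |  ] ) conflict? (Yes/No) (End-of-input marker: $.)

No

FIRST(Args) = { * } and FIRST(] )) = { ] }.
The FIRST sets are disjoint and neither alternative is nullable — no conflict.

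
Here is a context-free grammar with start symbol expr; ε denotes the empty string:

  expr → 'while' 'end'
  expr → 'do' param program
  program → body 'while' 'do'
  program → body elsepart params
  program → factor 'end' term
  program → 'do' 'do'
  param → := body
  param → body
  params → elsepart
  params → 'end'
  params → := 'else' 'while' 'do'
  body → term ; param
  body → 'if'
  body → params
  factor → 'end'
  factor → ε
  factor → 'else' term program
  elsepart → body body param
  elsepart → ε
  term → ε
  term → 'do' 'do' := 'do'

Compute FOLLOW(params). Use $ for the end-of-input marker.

{ $, 'do', 'else', 'end', 'if', 'while', :=, ; }

In program → body elsepart params: params is at the end, add FOLLOW(program) = { $, 'end' }.
In body → params: params is at the end, add FOLLOW(body) = { $, 'do', 'else', 'end', 'if', 'while', :=, ; }.
Union: FOLLOW(params) = { $, 'do', 'else', 'end', 'if', 'while', :=, ; }.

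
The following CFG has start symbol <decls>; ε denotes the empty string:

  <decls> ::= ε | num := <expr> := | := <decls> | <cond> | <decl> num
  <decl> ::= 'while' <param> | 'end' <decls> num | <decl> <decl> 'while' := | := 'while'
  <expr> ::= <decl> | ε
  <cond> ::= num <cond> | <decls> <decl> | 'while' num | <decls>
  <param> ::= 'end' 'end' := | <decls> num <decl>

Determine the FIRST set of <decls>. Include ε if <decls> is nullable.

{ 'end', 'while', :=, num, ε }

<decls> ::= ε contributes ε.
<decls> ::= num := <expr> := contributes {num}.
<decls> ::= := <decls> contributes {:=}.
From <decls> ::= <cond>: add FIRST(<cond>) = { 'end', 'while', :=, num, ε } (including ε since <cond> is nullable).
From <decls> ::= <decl> num: add FIRST(<decl>) = { 'end', 'while', := }.
Union: FIRST(<decls>) = { 'end', 'while', :=, num, ε }.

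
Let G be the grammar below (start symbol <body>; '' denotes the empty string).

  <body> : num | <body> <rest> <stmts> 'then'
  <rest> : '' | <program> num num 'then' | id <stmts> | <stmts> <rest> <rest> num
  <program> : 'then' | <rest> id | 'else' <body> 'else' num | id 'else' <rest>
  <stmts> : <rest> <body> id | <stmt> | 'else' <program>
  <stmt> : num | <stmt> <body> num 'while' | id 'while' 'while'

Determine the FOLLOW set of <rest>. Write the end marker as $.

In <body> : <body> <rest> <stmts> 'then': add FIRST(<stmts> 'then') = { 'else', 'then', id, num }.
In <rest> : <stmts> <rest> <rest> num: add FIRST(<rest> num) = { 'else', 'then', id, num }.
In <rest> : <stmts> <rest> <rest> num: add FIRST(num) = { num }.
In <program> : <rest> id: add FIRST(id) = { id }.
In <program> : id 'else' <rest>: <rest> is at the end, add FOLLOW(<program>) = { 'else', 'then', id, num }.
In <stmts> : <rest> <body> id: add FIRST(<body> id) = { num }.
Union: FOLLOW(<rest>) = { 'else', 'then', id, num }.

{ 'else', 'then', id, num }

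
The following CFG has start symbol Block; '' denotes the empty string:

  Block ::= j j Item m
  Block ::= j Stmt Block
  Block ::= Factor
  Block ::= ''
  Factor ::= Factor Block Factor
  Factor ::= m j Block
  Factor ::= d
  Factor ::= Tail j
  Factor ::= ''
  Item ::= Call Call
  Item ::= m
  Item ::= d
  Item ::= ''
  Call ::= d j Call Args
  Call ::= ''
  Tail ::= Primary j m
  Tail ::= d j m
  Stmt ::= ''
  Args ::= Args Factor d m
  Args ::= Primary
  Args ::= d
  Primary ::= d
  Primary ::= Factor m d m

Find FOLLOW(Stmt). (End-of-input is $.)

{ $, d, j, m }

In Block ::= j Stmt Block: add FIRST(Block)\{''} = { d, j, m }.
  Since Block is nullable, also add FOLLOW(Block) = { $, d, j, m }.
Union: FOLLOW(Stmt) = { $, d, j, m }.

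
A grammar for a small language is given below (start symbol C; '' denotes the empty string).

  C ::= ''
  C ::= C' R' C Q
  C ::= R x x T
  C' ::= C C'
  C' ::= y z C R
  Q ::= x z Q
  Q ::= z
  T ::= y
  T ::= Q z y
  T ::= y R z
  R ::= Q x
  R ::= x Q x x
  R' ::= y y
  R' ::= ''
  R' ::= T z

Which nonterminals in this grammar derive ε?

{ C, R' }

Directly nullable (have an ''-production): C, R'.
No other nonterminal has a production whose RHS symbols are all nullable.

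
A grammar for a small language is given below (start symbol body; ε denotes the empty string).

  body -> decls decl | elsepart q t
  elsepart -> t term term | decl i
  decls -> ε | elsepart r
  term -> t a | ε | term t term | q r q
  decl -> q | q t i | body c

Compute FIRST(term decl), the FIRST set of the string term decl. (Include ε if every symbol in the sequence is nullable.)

Add FIRST(term)\{ε} = { q, t }; term is nullable, continue.
Add FIRST(decl) = { q, t }; decl is not nullable, stop.

{ q, t }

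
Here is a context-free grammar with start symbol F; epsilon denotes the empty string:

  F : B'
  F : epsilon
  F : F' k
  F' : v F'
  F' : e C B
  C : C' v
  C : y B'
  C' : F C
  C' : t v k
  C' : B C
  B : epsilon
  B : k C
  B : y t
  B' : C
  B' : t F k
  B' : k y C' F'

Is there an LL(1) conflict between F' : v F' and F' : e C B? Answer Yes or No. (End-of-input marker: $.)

FIRST(v F') = { v } and FIRST(e C B) = { e }.
The FIRST sets are disjoint and neither alternative is nullable — no conflict.

No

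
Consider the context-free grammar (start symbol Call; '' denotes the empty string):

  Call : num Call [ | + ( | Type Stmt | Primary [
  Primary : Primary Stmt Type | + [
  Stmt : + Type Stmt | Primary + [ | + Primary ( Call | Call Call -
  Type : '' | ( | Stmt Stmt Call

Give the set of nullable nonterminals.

{ Type }

Directly nullable (have an ''-production): Type.
No other nonterminal has a production whose RHS symbols are all nullable.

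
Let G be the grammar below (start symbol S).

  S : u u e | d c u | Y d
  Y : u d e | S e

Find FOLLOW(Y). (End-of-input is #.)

In S : Y d: add FIRST(d) = { d }.
Union: FOLLOW(Y) = { d }.

{ d }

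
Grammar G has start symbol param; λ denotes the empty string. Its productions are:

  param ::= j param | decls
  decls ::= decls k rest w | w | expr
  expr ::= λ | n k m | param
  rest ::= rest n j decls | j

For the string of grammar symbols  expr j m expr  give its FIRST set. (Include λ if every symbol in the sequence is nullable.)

{ j, k, n, w }

Add FIRST(expr)\{λ} = { j, k, n, w }; expr is nullable, continue.
j is a terminal; add {j} and stop.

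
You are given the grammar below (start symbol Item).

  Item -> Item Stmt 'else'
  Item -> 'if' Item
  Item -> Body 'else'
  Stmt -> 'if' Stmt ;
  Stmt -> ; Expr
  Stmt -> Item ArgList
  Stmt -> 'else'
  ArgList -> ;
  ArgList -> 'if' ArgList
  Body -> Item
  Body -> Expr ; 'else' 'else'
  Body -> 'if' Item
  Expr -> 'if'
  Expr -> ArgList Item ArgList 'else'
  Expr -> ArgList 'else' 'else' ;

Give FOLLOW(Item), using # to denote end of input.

Item is the start symbol, so # ∈ FOLLOW(Item).
In Item -> Item Stmt 'else': add FIRST(Stmt 'else') = { 'else', 'if', ; }.
In Item -> 'if' Item: Item is at the end, add FOLLOW(Item) = { #, 'else', 'if', ; }.
In Stmt -> Item ArgList: add FIRST(ArgList) = { 'if', ; }.
In Body -> Item: Item is at the end, add FOLLOW(Body) = { 'else' }.
In Body -> 'if' Item: Item is at the end, add FOLLOW(Body) = { 'else' }.
In Expr -> ArgList Item ArgList 'else': add FIRST(ArgList 'else') = { 'if', ; }.
Union: FOLLOW(Item) = { #, 'else', 'if', ; }.

{ #, 'else', 'if', ; }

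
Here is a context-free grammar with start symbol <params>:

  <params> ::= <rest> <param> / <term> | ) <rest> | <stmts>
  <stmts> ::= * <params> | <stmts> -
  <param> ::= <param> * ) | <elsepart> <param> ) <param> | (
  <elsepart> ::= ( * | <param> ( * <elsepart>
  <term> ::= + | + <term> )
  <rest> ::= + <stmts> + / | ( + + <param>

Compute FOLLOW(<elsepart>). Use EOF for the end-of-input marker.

{ ( }

In <param> ::= <elsepart> <param> ) <param>: add FIRST(<param> ) <param>) = { ( }.
In <elsepart> ::= <param> ( * <elsepart>: <elsepart> is at the end, add FOLLOW(<elsepart>) = { ( }.
Union: FOLLOW(<elsepart>) = { ( }.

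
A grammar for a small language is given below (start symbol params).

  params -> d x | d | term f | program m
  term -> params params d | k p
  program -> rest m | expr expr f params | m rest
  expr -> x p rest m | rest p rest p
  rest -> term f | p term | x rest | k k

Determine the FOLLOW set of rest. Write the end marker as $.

{ m, p }

In program -> rest m: add FIRST(m) = { m }.
In program -> m rest: rest is at the end, add FOLLOW(program) = { m }.
In expr -> x p rest m: add FIRST(m) = { m }.
In expr -> rest p rest p: add FIRST(p rest p) = { p }.
In expr -> rest p rest p: add FIRST(p) = { p }.
In rest -> x rest: rest is at the end, add FOLLOW(rest) = { m, p }.
Union: FOLLOW(rest) = { m, p }.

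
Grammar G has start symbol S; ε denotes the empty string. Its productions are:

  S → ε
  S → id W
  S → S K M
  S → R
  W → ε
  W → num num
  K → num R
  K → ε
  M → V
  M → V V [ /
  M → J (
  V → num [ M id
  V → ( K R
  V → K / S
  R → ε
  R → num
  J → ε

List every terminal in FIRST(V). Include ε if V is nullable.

{ (, /, num }

V → num [ M id contributes {num}.
V → ( K R contributes {(}.
From V → K / S: K nullable, take FIRST(K) ∪ {/} = { /, num }.
Union: FIRST(V) = { (, /, num }.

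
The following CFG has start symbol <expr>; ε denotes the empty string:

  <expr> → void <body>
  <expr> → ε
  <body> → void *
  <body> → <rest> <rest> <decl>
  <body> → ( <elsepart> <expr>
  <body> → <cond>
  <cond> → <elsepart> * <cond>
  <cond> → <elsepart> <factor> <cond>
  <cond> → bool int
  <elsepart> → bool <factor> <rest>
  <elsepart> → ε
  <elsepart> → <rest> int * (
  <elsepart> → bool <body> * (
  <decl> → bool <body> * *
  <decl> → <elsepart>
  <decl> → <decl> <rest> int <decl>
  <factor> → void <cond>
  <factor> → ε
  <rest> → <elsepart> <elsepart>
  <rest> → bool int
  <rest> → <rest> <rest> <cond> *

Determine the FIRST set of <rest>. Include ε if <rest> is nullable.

{ *, bool, int, void, ε }

From <rest> → <elsepart> <elsepart>: <elsepart>, <elsepart> nullable, take FIRST(<elsepart>) ∪ FIRST(<elsepart>) = { *, bool, int, void }; also ε since the whole RHS is nullable.
<rest> → bool int contributes {bool}.
From <rest> → <rest> <rest> <cond> *: <rest>, <rest> nullable, take FIRST(<rest>) ∪ FIRST(<rest>) ∪ FIRST(<cond>) = { *, bool, int, void }.
Union: FIRST(<rest>) = { *, bool, int, void, ε }.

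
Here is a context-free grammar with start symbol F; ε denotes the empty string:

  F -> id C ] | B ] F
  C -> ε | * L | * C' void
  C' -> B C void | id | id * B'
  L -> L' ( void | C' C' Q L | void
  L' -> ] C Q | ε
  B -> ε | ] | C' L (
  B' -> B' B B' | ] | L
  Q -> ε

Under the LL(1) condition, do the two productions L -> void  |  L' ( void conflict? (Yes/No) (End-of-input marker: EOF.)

FIRST(void) = { void } and FIRST(L' ( void) = { (, ] }.
The FIRST sets are disjoint and neither alternative is nullable — no conflict.

No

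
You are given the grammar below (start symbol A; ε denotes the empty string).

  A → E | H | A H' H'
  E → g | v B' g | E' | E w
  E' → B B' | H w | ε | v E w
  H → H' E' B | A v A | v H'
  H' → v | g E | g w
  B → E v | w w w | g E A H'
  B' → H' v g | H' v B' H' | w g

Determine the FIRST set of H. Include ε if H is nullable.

From H → H' E' B: add FIRST(H') = { g, v }.
From H → A v A: A nullable, take FIRST(A) ∪ {v} = { g, v, w }.
H → v H' contributes {v}.
Union: FIRST(H) = { g, v, w }.

{ g, v, w }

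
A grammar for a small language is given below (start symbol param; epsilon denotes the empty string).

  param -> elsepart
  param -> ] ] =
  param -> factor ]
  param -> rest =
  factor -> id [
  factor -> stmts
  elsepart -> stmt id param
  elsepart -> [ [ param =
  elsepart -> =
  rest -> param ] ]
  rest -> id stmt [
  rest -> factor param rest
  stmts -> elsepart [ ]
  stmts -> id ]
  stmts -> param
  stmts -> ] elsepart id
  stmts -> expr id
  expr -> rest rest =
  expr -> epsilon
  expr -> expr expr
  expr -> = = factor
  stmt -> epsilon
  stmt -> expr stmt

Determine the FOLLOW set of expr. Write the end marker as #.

In stmts -> expr id: add FIRST(id) = { id }.
In expr -> expr expr: add FIRST(expr)\{epsilon} = { =, [, ], id }.
  Since expr is nullable, also add FOLLOW(expr) = { =, [, ], id }.
In expr -> expr expr: expr is at the end, add FOLLOW(expr) = { =, [, ], id }.
In stmt -> expr stmt: add FIRST(stmt)\{epsilon} = { =, [, ], id }.
  Since stmt is nullable, also add FOLLOW(stmt) = { [, id }.
Union: FOLLOW(expr) = { =, [, ], id }.

{ =, [, ], id }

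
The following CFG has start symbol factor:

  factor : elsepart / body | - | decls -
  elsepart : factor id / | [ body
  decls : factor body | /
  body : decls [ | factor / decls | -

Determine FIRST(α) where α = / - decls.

/ is a terminal; add {/} and stop.

{ / }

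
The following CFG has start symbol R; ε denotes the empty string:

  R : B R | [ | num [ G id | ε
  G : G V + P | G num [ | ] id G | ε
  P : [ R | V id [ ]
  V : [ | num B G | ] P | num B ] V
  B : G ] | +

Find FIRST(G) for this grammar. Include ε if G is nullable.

{ [, ], num, ε }

From G : G V + P: G nullable, take FIRST(G) ∪ FIRST(V) = { [, ], num }.
From G : G num [: G nullable, take FIRST(G) ∪ {num} = { [, ], num }.
G : ] id G contributes {]}.
G : ε contributes ε.
Union: FIRST(G) = { [, ], num, ε }.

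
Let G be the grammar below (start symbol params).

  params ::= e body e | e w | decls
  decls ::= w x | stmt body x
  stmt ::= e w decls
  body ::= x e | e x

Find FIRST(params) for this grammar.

{ e, w }

params ::= e body e contributes {e}.
params ::= e w contributes {e}.
From params ::= decls: add FIRST(decls) = { e, w }.
Union: FIRST(params) = { e, w }.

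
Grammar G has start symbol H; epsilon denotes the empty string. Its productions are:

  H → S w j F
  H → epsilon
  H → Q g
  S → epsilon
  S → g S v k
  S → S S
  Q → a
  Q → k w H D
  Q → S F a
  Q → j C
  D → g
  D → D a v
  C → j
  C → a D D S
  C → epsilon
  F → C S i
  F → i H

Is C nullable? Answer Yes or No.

Yes

C has an epsilon-production, so C ⇒ epsilon.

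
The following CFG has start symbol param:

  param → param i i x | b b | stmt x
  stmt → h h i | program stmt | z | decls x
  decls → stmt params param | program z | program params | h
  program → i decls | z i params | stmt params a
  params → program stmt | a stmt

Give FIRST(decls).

{ h, i, z }

From decls → stmt params param: add FIRST(stmt) = { h, i, z }.
From decls → program z: add FIRST(program) = { h, i, z }.
From decls → program params: add FIRST(program) = { h, i, z }.
decls → h contributes {h}.
Union: FIRST(decls) = { h, i, z }.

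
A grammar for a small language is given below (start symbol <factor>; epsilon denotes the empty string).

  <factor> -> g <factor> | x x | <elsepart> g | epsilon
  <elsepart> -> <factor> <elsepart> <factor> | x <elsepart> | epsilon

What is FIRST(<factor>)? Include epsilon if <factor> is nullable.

<factor> -> g <factor> contributes {g}.
<factor> -> x x contributes {x}.
From <factor> -> <elsepart> g: <elsepart> nullable, take FIRST(<elsepart>) ∪ {g} = { g, x }.
<factor> -> epsilon contributes epsilon.
Union: FIRST(<factor>) = { g, x, epsilon }.

{ g, x, epsilon }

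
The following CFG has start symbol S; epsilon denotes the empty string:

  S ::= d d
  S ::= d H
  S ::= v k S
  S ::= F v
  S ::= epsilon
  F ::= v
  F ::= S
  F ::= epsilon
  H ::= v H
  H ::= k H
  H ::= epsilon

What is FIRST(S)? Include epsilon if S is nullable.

S ::= d d contributes {d}.
S ::= d H contributes {d}.
S ::= v k S contributes {v}.
From S ::= F v: F nullable, take FIRST(F) ∪ {v} = { d, v }.
S ::= epsilon contributes epsilon.
Union: FIRST(S) = { d, v, epsilon }.

{ d, v, epsilon }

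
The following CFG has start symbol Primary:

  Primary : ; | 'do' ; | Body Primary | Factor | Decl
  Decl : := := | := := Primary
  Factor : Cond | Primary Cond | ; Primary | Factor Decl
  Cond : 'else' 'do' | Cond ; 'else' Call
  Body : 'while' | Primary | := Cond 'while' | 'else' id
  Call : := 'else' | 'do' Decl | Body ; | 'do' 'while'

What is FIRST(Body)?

{ 'do', 'else', 'while', :=, ; }

Body : 'while' contributes {'while'}.
From Body : Primary: add FIRST(Primary) = { 'do', 'else', 'while', :=, ; }.
Body : := Cond 'while' contributes {:=}.
Body : 'else' id contributes {'else'}.
Union: FIRST(Body) = { 'do', 'else', 'while', :=, ; }.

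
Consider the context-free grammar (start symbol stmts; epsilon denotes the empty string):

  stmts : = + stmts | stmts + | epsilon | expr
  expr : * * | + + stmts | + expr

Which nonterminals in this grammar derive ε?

Directly nullable (have an epsilon-production): stmts.
No other nonterminal has a production whose RHS symbols are all nullable.

{ stmts }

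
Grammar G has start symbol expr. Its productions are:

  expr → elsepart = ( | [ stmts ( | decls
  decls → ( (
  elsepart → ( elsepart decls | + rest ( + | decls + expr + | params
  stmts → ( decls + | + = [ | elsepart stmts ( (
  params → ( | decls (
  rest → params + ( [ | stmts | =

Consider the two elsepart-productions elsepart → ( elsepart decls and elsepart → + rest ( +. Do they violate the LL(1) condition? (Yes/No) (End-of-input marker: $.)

No

FIRST(( elsepart decls) = { ( } and FIRST(+ rest ( +) = { + }.
The FIRST sets are disjoint and neither alternative is nullable — no conflict.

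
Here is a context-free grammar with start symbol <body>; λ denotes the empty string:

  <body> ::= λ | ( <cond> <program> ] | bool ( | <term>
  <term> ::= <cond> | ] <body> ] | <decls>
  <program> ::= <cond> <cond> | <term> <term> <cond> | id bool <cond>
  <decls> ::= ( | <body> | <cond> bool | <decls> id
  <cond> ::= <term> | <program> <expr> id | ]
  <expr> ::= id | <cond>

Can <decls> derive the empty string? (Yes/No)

<decls> ::= <body> and each of <body> is nullable, so <decls> ⇒* λ.

Yes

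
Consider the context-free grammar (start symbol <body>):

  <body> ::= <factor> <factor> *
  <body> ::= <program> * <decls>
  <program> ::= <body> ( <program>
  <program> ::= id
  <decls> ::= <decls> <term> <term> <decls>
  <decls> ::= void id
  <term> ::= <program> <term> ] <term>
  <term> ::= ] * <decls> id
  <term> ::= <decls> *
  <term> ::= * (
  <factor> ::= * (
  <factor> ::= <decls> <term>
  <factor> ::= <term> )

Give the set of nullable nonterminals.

{ } (none)

No nonterminal has an empty production or an RHS whose symbols are all nullable.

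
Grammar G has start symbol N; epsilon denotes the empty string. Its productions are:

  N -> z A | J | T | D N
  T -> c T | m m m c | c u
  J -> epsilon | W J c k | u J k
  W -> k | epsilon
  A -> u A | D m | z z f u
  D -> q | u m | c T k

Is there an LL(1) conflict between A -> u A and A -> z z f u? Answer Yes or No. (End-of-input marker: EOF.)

No

FIRST(u A) = { u } and FIRST(z z f u) = { z }.
The FIRST sets are disjoint and neither alternative is nullable — no conflict.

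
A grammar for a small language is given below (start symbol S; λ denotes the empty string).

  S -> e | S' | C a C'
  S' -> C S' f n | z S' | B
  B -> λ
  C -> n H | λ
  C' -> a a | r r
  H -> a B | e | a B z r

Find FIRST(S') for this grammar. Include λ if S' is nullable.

From S' -> C S' f n: C, S' nullable, take FIRST(C) ∪ FIRST(S') ∪ {f} = { f, n, z }.
S' -> z S' contributes {z}.
From S' -> B: add FIRST(B) = { λ } (including λ since B is nullable).
Union: FIRST(S') = { f, n, z, λ }.

{ f, n, z, λ }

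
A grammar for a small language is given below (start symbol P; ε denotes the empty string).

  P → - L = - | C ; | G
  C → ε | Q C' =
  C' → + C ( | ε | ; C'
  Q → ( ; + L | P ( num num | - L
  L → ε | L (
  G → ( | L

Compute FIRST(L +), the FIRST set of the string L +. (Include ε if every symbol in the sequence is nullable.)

Add FIRST(L)\{ε} = { ( }; L is nullable, continue.
+ is a terminal; add {+} and stop.

{ (, + }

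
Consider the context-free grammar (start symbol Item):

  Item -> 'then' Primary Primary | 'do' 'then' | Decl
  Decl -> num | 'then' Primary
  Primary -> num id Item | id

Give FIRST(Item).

Item -> 'then' Primary Primary contributes {'then'}.
Item -> 'do' 'then' contributes {'do'}.
From Item -> Decl: add FIRST(Decl) = { 'then', num }.
Union: FIRST(Item) = { 'do', 'then', num }.

{ 'do', 'then', num }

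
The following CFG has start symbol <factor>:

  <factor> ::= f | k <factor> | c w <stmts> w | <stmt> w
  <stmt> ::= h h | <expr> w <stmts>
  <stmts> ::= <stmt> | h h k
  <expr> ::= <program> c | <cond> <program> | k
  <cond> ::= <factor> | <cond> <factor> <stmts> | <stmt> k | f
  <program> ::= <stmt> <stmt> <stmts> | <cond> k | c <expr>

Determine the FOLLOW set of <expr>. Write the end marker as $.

In <stmt> ::= <expr> w <stmts>: add FIRST(w <stmts>) = { w }.
In <program> ::= c <expr>: <expr> is at the end, add FOLLOW(<program>) = { c, w }.
Union: FOLLOW(<expr>) = { c, w }.

{ c, w }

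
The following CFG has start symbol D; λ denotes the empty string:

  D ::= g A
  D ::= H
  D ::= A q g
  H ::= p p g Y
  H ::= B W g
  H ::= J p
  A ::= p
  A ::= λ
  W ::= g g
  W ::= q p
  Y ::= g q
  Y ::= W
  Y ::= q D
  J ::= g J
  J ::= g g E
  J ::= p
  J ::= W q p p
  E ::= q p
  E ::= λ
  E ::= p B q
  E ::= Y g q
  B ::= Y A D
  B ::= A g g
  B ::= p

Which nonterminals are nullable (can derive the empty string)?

Directly nullable (have an λ-production): A, E.
No other nonterminal has a production whose RHS symbols are all nullable.

{ A, E }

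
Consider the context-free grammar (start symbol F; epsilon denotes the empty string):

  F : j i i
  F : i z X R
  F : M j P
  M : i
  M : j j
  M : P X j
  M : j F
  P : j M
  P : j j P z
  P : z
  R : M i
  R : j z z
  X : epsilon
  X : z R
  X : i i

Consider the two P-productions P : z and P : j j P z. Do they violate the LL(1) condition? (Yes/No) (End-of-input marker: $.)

FIRST(z) = { z } and FIRST(j j P z) = { j }.
The FIRST sets are disjoint and neither alternative is nullable — no conflict.

No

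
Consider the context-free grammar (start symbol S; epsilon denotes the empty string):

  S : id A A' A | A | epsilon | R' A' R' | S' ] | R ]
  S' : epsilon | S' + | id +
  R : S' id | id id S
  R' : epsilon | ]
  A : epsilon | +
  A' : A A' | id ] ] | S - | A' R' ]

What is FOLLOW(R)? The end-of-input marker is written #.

In S : R ]: add FIRST(]) = { ] }.
Union: FOLLOW(R) = { ] }.

{ ] }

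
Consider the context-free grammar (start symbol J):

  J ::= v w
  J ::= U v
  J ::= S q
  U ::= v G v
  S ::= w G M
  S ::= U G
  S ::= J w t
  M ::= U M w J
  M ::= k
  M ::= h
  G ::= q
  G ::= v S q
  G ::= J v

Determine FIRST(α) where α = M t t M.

{ h, k, v }

Add FIRST(M) = { h, k, v }; M is not nullable, stop.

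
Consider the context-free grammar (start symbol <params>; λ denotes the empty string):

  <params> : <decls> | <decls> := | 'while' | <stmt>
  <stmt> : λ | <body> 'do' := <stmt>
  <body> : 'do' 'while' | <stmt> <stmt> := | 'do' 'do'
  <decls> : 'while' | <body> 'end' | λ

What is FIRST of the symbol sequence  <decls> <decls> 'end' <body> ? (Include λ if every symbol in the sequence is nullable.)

{ 'do', 'end', 'while', := }

Add FIRST(<decls>)\{λ} = { 'do', 'while', := }; <decls> is nullable, continue.
Add FIRST(<decls>)\{λ} = { 'do', 'while', := }; <decls> is nullable, continue.
'end' is a terminal; add {'end'} and stop.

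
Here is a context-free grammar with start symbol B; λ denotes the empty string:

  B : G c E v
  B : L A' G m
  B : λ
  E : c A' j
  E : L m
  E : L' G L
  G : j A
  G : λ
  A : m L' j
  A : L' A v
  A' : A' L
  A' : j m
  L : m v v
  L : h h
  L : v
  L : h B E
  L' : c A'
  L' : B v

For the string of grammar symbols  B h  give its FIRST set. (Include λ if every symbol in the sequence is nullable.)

{ c, h, j, m, v }

Add FIRST(B)\{λ} = { c, h, j, m, v }; B is nullable, continue.
h is a terminal; add {h} and stop.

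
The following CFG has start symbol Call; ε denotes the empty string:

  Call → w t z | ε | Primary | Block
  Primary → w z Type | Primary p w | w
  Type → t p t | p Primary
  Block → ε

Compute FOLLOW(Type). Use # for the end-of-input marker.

{ #, p }

In Primary → w z Type: Type is at the end, add FOLLOW(Primary) = { #, p }.
Union: FOLLOW(Type) = { #, p }.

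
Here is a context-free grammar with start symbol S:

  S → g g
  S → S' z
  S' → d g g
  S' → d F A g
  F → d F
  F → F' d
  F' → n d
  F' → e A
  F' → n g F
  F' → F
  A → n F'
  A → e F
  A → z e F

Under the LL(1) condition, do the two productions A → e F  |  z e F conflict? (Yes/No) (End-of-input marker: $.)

No

FIRST(e F) = { e } and FIRST(z e F) = { z }.
The FIRST sets are disjoint and neither alternative is nullable — no conflict.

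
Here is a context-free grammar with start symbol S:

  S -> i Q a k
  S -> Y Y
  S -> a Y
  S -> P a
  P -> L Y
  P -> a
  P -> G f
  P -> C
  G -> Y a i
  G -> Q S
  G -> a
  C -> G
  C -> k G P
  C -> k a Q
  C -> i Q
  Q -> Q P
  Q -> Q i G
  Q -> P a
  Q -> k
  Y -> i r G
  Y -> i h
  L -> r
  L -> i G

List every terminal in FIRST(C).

{ a, i, k, r }

From C -> G: add FIRST(G) = { a, i, k, r }.
C -> k G P contributes {k}.
C -> k a Q contributes {k}.
C -> i Q contributes {i}.
Union: FIRST(C) = { a, i, k, r }.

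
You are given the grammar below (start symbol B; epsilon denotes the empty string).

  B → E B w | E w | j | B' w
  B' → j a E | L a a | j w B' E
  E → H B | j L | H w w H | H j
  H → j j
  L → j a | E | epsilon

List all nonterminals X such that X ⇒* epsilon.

{ L }

Directly nullable (have an epsilon-production): L.
No other nonterminal has a production whose RHS symbols are all nullable.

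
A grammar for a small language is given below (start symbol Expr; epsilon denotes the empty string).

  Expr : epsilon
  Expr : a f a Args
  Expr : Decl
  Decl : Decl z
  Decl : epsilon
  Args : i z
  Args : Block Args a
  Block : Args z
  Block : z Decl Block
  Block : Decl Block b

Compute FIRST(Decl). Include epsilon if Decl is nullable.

{ z, epsilon }

From Decl : Decl z: Decl nullable, take FIRST(Decl) ∪ {z} = { z }.
Decl : epsilon contributes epsilon.
Union: FIRST(Decl) = { z, epsilon }.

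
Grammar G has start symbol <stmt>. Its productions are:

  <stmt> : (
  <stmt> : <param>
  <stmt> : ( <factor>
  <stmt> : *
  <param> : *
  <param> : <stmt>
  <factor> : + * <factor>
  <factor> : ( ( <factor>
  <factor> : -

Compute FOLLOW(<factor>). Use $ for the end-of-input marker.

{ $ }

In <stmt> : ( <factor>: <factor> is at the end, add FOLLOW(<stmt>) = { $ }.
In <factor> : + * <factor>: <factor> is at the end, add FOLLOW(<factor>) = { $ }.
In <factor> : ( ( <factor>: <factor> is at the end, add FOLLOW(<factor>) = { $ }.
Union: FOLLOW(<factor>) = { $ }.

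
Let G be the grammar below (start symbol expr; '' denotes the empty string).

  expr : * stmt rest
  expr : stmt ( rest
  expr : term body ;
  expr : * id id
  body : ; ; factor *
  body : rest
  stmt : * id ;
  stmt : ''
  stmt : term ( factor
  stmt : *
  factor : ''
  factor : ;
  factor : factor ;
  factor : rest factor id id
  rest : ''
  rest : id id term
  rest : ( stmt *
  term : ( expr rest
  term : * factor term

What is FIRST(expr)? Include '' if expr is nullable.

expr : * stmt rest contributes {*}.
From expr : stmt ( rest: stmt nullable, take FIRST(stmt) ∪ {(} = { (, * }.
From expr : term body ;: add FIRST(term) = { (, * }.
expr : * id id contributes {*}.
Union: FIRST(expr) = { (, * }.

{ (, * }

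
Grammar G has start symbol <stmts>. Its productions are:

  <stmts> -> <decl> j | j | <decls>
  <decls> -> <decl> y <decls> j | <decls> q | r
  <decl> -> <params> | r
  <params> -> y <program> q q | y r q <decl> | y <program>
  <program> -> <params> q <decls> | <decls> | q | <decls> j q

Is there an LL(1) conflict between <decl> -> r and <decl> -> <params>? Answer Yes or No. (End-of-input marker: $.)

No

FIRST(r) = { r } and FIRST(<params>) = { y }.
The FIRST sets are disjoint and neither alternative is nullable — no conflict.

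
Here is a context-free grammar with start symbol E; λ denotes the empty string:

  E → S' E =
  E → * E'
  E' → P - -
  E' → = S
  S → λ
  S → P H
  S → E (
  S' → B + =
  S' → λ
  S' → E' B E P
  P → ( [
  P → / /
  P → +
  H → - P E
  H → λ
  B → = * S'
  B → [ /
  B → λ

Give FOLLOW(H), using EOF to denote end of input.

In S → P H: H is at the end, add FOLLOW(S) = { EOF, (, *, +, /, =, [ }.
Union: FOLLOW(H) = { EOF, (, *, +, /, =, [ }.

{ EOF, (, *, +, /, =, [ }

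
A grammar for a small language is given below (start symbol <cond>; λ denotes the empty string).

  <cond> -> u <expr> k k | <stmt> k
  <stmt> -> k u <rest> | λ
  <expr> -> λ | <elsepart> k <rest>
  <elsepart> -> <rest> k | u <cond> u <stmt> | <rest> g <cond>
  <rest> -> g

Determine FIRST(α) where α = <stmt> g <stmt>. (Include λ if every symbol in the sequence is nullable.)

{ g, k }

Add FIRST(<stmt>)\{λ} = { k }; <stmt> is nullable, continue.
g is a terminal; add {g} and stop.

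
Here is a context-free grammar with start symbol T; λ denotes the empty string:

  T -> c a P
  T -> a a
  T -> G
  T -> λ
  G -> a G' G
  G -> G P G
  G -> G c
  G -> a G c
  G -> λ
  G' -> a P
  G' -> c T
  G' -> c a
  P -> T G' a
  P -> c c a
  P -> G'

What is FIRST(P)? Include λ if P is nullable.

From P -> T G' a: T nullable, take FIRST(T) ∪ FIRST(G') = { a, c }.
P -> c c a contributes {c}.
From P -> G': add FIRST(G') = { a, c }.
Union: FIRST(P) = { a, c }.

{ a, c }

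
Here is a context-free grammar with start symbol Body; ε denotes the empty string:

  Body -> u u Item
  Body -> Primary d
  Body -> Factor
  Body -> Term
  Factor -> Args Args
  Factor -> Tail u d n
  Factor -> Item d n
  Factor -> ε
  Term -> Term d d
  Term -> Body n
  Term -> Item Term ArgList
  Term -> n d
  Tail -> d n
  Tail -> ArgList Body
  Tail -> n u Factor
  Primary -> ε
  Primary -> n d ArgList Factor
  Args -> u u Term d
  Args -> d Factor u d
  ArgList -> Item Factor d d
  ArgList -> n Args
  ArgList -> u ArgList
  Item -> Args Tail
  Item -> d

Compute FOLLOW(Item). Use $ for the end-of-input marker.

In Body -> u u Item: Item is at the end, add FOLLOW(Body) = { $, d, n, u }.
In Factor -> Item d n: add FIRST(d n) = { d }.
In Term -> Item Term ArgList: add FIRST(Term ArgList) = { d, n, u }.
In ArgList -> Item Factor d d: add FIRST(Factor d d) = { d, n, u }.
Union: FOLLOW(Item) = { $, d, n, u }.

{ $, d, n, u }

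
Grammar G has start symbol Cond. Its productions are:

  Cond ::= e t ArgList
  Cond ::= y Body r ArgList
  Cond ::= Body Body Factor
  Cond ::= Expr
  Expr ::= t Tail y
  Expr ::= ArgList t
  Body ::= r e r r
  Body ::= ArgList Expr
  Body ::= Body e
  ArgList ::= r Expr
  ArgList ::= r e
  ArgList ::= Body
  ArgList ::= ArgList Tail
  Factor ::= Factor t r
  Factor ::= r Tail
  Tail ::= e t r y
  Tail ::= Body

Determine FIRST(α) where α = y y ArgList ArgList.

{ y }

y is a terminal; add {y} and stop.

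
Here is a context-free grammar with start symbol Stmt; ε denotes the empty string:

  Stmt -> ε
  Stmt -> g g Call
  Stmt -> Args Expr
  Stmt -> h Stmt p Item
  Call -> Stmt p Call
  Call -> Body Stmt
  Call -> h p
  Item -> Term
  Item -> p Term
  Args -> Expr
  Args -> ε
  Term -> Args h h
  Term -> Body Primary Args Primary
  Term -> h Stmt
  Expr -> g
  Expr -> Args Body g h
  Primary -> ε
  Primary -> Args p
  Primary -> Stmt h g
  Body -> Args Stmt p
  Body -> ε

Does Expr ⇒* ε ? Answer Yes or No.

Nullable nonterminals: Args, Body, Call, Item, Primary, Stmt, Term.
No production of Expr has an RHS whose symbols are all nullable, so Expr is not nullable.

No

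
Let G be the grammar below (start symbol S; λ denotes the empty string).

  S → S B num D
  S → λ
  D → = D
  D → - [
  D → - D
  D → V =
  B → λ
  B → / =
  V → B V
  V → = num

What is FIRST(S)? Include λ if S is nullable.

{ /, num, λ }

From S → S B num D: S, B nullable, take FIRST(S) ∪ FIRST(B) ∪ {num} = { /, num }.
S → λ contributes λ.
Union: FIRST(S) = { /, num, λ }.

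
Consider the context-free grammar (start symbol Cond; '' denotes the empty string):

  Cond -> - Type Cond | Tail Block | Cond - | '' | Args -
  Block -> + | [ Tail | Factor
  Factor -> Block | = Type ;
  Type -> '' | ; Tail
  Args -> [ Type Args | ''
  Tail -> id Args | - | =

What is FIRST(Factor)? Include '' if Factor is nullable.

{ +, =, [ }

From Factor -> Block: add FIRST(Block) = { +, =, [ }.
Factor -> = Type ; contributes {=}.
Union: FIRST(Factor) = { +, =, [ }.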